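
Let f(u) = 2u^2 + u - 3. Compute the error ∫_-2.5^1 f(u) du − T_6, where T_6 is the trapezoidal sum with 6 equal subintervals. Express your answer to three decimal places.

Exact integral: ∫_-2.5^1 f(u) du ≈ -2.04167.
T_6 ≈ -1.64468.
Error ≈ -2.04167 − (-1.64468) ≈ -0.397.

-0.397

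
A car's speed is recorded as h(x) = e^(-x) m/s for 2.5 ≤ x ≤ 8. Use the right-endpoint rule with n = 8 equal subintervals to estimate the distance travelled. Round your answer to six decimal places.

Δx = (8 − 2.5)/8 = 0.6875.
Right endpoints: 3.1875, 3.875, 4.5625, 5.25, 5.9375, 6.625, 7.3125, 8.
h(3.1875) ≈ 0.041275, h(3.875) ≈ 0.020754, h(4.5625) ≈ 0.010436, h(5.25) ≈ 0.005248, h(5.9375) ≈ 0.002639, h(6.625) ≈ 0.001327, h(7.3125) ≈ 0.000667, h(8) ≈ 0.000335.
Sum = Δx · [h(3.1875) + h(3.875) + h(4.5625) + ...].
Sum ≈ 0.056843.

0.056843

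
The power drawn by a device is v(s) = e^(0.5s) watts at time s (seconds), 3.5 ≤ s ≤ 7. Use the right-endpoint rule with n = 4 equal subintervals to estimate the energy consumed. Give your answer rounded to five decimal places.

67.56214

Δs = (7 − 3.5)/4 = 0.875.
Right endpoints: 4.375, 5.25, 6.125, 7.
v(4.375) ≈ 8.91290, v(5.25) ≈ 13.80457, v(6.125) ≈ 21.38094, v(7) ≈ 33.11545.
Sum = Δs · [v(4.375) + v(5.25) + v(6.125) + v(7)].
Sum ≈ 67.56214.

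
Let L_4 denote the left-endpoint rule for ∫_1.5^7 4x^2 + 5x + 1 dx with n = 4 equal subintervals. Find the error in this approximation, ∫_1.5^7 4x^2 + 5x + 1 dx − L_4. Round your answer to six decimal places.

140.536458

Exact integral: ∫_1.5^7 f(x) dx ≈ 575.20833333.
L_4 = 434.671875.
Error ≈ 575.20833333 − 434.671875 ≈ 140.536458.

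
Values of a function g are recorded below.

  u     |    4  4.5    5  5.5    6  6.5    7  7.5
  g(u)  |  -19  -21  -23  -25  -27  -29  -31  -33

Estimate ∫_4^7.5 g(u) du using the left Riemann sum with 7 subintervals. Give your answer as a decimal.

-87.5

Δu = 0.5.
Sum = 0.5·[(-19) + (-21) + (-23) + (-25) + (-27) + (-29) + (-31)] = -87.5.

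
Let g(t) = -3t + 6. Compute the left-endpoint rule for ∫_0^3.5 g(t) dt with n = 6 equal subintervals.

Δt = (3.5 − 0)/6 = 7/12.
Left endpoints: 0, 7/12, 7/6, 1.75, 7/3, 35/12.
g(0) = 6, g(7/12) = 4.25, g(7/6) = 2.5, g(1.75) = 0.75, g(7/3) = -1, g(35/12) = -2.75.
Sum = Δt · [g(0) + g(7/12) + g(7/6) + ...].
Sum = 5.6875.

5.6875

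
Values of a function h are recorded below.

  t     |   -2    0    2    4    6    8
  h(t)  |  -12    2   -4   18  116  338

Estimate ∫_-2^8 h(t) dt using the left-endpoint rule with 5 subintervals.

Δt = 2.
Sum = 2·[(-12) + 2 + (-4) + 18 + 116] = 240.

240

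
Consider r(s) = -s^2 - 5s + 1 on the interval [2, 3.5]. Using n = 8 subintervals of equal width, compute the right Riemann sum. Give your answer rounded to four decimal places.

Δs = (3.5 − 2)/8 = 0.1875.
Right endpoints: 2.1875, 2.375, 2.5625, 2.75, 2.9375, 3.125, 3.3125, 3.5.
r(2.1875) = -14.72265625, r(2.375) = -16.515625, r(2.5625) = -18.37890625, r(2.75) = -20.3125, r(2.9375) = -22.31640625, r(3.125) = -24.390625, r(3.3125) = -26.53515625, r(3.5) = -28.75.
Sum = Δs · [r(2.1875) + r(2.375) + r(2.5625) + ...].
Sum ≈ -32.2354.

-32.2354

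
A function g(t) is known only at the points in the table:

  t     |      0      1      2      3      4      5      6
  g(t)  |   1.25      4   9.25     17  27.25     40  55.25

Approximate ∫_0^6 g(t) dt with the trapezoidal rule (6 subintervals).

125.75

Δt = 1.
T_6 = (1/2)·[1.25 + 2·4 + 2·9.25 + 2·17 + 2·27.25 + 2·40 + 55.25] = 125.75.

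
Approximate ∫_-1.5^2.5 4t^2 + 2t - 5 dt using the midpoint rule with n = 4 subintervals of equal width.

8

Δt = (2.5 − (-1.5))/4 = 1.
Midpoints: -1, 0, 1, 2.
f(-1) = -3, f(0) = -5, f(1) = 1, f(2) = 15.
Sum = Δt · [f(-1) + f(0) + f(1) + f(2)].
Sum = 8.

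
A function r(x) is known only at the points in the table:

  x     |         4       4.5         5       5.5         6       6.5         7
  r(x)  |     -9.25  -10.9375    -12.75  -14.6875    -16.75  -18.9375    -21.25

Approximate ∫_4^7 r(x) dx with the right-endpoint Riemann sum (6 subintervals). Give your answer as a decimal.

Δx = 0.5.
Sum = 0.5·[(-10.9375) + (-12.75) + (-14.6875) + (-16.75) + (-18.9375) + (-21.25)] = -47.65625.

-47.65625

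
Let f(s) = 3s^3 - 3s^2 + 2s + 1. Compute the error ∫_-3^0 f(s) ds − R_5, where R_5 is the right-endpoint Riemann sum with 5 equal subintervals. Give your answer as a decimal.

Exact integral: ∫_-3^0 f(s) ds = -93.75.
R_5 = -62.52.
Error = -93.75 − (-62.52) = -31.23.

-31.23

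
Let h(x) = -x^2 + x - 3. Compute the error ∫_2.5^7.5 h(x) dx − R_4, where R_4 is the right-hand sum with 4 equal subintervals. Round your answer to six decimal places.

Exact integral: ∫_2.5^7.5 h(x) dx ≈ -125.41666667.
R_4 = -154.84375.
Error ≈ -125.41666667 − (-154.84375) ≈ 29.427083.

29.427083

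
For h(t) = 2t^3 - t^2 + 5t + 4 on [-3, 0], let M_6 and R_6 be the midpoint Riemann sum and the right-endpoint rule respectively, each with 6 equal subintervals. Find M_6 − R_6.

-17.625

M_6 = -59.375.
R_6 = -41.75.
M_6 − R_6 = -17.625.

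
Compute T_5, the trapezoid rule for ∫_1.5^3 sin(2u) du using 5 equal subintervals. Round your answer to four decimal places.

-0.9457

Δu = (3 − 1.5)/5 = 0.3.
f(1.5) ≈ 0.1411, f(1.8) ≈ -0.4425, f(2.1) ≈ -0.8716, f(2.4) ≈ -0.9962, f(2.7) ≈ -0.7728, f(3) ≈ -0.2794.
T_5 = (Δu/2)·[f(u_0) + 2f(u_1) + ... + 2f(u_{4}) + f(u_5)].
Sum ≈ -0.9457.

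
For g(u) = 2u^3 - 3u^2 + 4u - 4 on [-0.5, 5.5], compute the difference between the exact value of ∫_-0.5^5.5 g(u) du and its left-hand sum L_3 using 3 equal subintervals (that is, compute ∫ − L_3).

219

Exact integral: ∫_-0.5^5.5 g(u) du = 327.
L_3 = 108.
Error = 327 − 108 = 219.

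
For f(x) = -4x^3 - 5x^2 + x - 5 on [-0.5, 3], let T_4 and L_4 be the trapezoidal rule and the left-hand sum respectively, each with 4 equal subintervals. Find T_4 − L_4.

-65.078125

T_4 = -148.203125.
L_4 = -83.125.
T_4 − L_4 = -65.078125.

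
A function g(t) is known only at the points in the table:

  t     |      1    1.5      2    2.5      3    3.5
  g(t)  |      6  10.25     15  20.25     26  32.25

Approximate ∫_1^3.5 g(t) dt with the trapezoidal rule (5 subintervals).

Δt = 0.5.
T_5 = (0.5/2)·[6 + 2·10.25 + 2·15 + 2·20.25 + 2·26 + 32.25] = 45.3125.

45.3125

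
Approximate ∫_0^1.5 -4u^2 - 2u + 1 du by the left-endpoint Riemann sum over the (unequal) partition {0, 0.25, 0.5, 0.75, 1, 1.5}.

Subinterval widths: 0.25, 0.25, 0.25, 0.25, 0.5.
Left endpoints: 0, 0.25, 0.5, 0.75, 1.
f(0) = 1, f(0.25) = 0.25, f(0.5) = -1, f(0.75) = -2.75, f(1) = -5.
Sum = Σ Δu_i · f(u_i).
Sum = -3.125.

-3.125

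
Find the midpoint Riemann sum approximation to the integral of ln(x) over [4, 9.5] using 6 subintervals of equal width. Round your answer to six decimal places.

10.347138

Δx = (9.5 − 4)/6 = 11/12.
Midpoints: 107/24, 5.375, 151/24, 173/24, 8.125, 217/24.
f(107/24) ≈ 1.494775, f(5.375) ≈ 1.681759, f(151/24) ≈ 1.839226, f(173/24) ≈ 1.975238, f(8.125) ≈ 2.094946, f(217/24) ≈ 2.201844.
Sum = Δx · [f(107/24) + f(5.375) + f(151/24) + ...].
Sum ≈ 10.347138.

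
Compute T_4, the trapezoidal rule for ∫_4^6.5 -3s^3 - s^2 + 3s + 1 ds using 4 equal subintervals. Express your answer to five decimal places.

-1182.98340

Δs = (6.5 − 4)/4 = 0.625.
f(4) = -195, f(4.625) = -155295/512, f(5.25) = -444.921875, f(5.875) = -319605/512, f(6.5) = -845.625.
T_4 = (Δs/2)·[f(s_0) + 2f(s_1) + 2f(s_2) + 2f(s_3) + f(s_4)].
Sum ≈ -1182.98340.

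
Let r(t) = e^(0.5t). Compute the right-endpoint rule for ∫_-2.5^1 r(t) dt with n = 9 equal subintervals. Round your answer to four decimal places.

Δt = (1 − (-2.5))/9 = 7/18.
Right endpoints: -19/9, -31/18, -4/3, -17/18, -5/9, -1/6, 2/9, 11/18, 1.
r(-19/9) ≈ 0.3480, r(-31/18) ≈ 0.4227, r(-4/3) ≈ 0.5134, r(-17/18) ≈ 0.6236, r(-5/9) ≈ 0.7575, r(-1/6) ≈ 0.9200, r(2/9) ≈ 1.1175, r(11/18) ≈ 1.3574, r(1) ≈ 1.6487.
Sum = Δt · [r(-19/9) + r(-31/18) + r(-4/3) + ...].
Sum ≈ 2.9979.

2.9979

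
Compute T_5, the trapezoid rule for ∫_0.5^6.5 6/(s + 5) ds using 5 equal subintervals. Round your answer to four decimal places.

Δs = (6.5 − 0.5)/5 = 1.2.
f(0.5) = 12/11, f(1.7) = 60/67, f(2.9) = 60/79, f(4.1) = 60/91, f(5.3) = 60/103, f(6.5) = 12/23.
T_5 = (Δs/2)·[f(s_0) + 2f(s_1) + ... + 2f(s_{4}) + f(s_5)].
Sum ≈ 4.4438.

4.4438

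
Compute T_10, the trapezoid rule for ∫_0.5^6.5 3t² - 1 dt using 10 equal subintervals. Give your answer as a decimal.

269.58

Δt = (6.5 − 0.5)/10 = 0.6.
f(0.5) = -0.25, f(1.1) = 2.63, f(1.7) = 7.67, f(2.3) = 14.87, f(2.9) = 24.23, f(3.5) = 35.75, f(4.1) = 49.43, f(4.7) = 65.27, f(5.3) = 83.27, f(5.9) = 103.43, f(6.5) = 125.75.
T_10 = (Δt/2)·[f(t_0) + 2f(t_1) + ... + 2f(t_{9}) + f(t_10)].
Sum = 269.58.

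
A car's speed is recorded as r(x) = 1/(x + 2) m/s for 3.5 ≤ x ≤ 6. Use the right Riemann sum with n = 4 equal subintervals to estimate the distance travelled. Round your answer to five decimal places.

Δx = (6 − 3.5)/4 = 0.625.
Right endpoints: 4.125, 4.75, 5.375, 6.
r(4.125) = 8/49, r(4.75) = 4/27, r(5.375) = 8/59, r(6) = 0.125.
Sum = Δx · [r(4.125) + r(4.75) + r(5.375) + r(6)].
Sum ≈ 0.35750.

0.35750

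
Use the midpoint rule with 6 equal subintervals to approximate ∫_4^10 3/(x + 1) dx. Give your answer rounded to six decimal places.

Δx = (10 − 4)/6 = 1.
Midpoints: 4.5, 5.5, 6.5, 7.5, 8.5, 9.5.
f(4.5) = 6/11, f(5.5) = 6/13, f(6.5) = 0.4, f(7.5) = 6/17, f(8.5) = 6/19, f(9.5) = 2/7.
Sum = Δx · [f(4.5) + f(5.5) + f(6.5) + ...].
Sum ≈ 2.361438.

2.361438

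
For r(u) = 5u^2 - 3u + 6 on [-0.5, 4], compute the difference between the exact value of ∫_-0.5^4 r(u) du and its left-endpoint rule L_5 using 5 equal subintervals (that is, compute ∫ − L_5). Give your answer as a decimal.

Exact integral: ∫_-0.5^4 r(u) du = 110.25.
L_5 = 83.925.
Error = 110.25 − 83.925 = 26.325.

26.325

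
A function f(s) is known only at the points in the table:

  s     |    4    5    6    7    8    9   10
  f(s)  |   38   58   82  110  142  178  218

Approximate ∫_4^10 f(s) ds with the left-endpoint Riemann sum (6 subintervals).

Δs = 1.
Sum = 1·[38 + 58 + 82 + 110 + 142 + 178] = 608.

608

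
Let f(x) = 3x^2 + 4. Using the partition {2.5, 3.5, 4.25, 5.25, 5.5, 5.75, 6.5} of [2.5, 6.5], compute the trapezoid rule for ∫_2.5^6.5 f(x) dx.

Subinterval widths: 1, 0.75, 1, 0.25, 0.25, 0.75.
f(2.5) = 22.75, f(3.5) = 40.75, f(4.25) = 58.1875, f(5.25) = 86.6875, f(5.5) = 94.75, f(5.75) = 103.1875, f(6.5) = 130.75.
On each subinterval the trapezoid contributes (Δx_i/2)·[f(x_{i-1}) + f(x_i)].
Sum = 276.4375.

276.4375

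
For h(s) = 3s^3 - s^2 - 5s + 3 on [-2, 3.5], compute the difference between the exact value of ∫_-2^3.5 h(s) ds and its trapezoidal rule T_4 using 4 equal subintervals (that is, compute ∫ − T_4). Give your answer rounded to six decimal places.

Exact integral: ∫_-2^3.5 h(s) ds ≈ 79.46354167.
T_4 ≈ 89.42871094.
Error ≈ 79.46354167 − 89.42871094 ≈ -9.965169.

-9.965169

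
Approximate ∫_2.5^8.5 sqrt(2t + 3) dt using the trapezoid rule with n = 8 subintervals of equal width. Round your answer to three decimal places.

Δt = (8.5 − 2.5)/8 = 0.75.
f(2.5) ≈ 2.828, f(3.25) ≈ 3.082, f(4) ≈ 3.317, f(4.75) ≈ 3.536, f(5.5) ≈ 3.742, f(6.25) ≈ 3.937, f(7) ≈ 4.123, f(7.75) ≈ 4.301, f(8.5) ≈ 4.472.
T_8 = (Δt/2)·[f(t_0) + 2f(t_1) + ... + 2f(t_{7}) + f(t_8)].
Sum ≈ 22.266.

22.266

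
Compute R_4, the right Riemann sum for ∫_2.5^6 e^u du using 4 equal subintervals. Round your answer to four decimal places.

Δu = (6 − 2.5)/4 = 0.875.
Right endpoints: 3.375, 4.25, 5.125, 6.
f(3.375) ≈ 29.2243, f(4.25) ≈ 70.1054, f(5.125) ≈ 168.1741, f(6) ≈ 403.4288.
Sum = Δu · [f(3.375) + f(4.25) + f(5.125) + f(6)].
Sum ≈ 587.0661.

587.0661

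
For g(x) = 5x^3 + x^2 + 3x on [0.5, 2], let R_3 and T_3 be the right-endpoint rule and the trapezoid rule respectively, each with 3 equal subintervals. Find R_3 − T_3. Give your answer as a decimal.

11.90625

R_3 = 41.3125.
T_3 = 29.40625.
R_3 − T_3 = 11.90625.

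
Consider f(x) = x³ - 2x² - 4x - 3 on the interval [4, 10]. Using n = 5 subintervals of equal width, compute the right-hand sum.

2099.76

Δx = (10 − 4)/5 = 1.2.
Right endpoints: 5.2, 6.4, 7.6, 8.8, 10.
f(5.2) = 62.728, f(6.4) = 151.624, f(7.6) = 290.056, f(8.8) = 488.392, f(10) = 757.
Sum = Δx · [f(5.2) + f(6.4) + f(7.6) + f(8.8) + f(10)].
Sum = 2099.76.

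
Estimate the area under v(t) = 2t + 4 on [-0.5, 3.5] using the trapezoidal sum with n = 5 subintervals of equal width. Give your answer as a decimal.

Δt = (3.5 − (-0.5))/5 = 0.8.
v(-0.5) = 3, v(0.3) = 4.6, v(1.1) = 6.2, v(1.9) = 7.8, v(2.7) = 9.4, v(3.5) = 11.
T_5 = (Δt/2)·[v(t_0) + 2v(t_1) + ... + 2v(t_{4}) + v(t_5)].
Sum = 28.

28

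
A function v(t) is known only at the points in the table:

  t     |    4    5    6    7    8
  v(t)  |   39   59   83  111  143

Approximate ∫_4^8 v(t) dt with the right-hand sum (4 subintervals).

396

Δt = 1.
Sum = 1·[59 + 83 + 111 + 143] = 396.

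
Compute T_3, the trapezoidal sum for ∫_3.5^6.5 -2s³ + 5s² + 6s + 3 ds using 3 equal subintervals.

Δs = (6.5 − 3.5)/3 = 1.
f(3.5) = -0.5, f(4.5) = -51, f(5.5) = -145.5, f(6.5) = -296.
T_3 = (Δs/2)·[f(s_0) + 2f(s_1) + 2f(s_2) + f(s_3)].
Sum = -344.75.

-344.75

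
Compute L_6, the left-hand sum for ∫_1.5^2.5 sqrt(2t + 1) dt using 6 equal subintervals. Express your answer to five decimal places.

Δt = (2.5 − 1.5)/6 = 1/6.
Left endpoints: 1.5, 5/3, 11/6, 2, 13/6, 7/3.
f(1.5) ≈ 2.00000, f(5/3) ≈ 2.08167, f(11/6) ≈ 2.16025, f(2) ≈ 2.23607, f(13/6) ≈ 2.30940, f(7/3) ≈ 2.38048.
Sum = Δt · [f(1.5) + f(5/3) + f(11/6) + ...].
Sum ≈ 2.19464.

2.19464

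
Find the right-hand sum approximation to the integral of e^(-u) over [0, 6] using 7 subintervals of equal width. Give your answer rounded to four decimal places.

0.6303

Δu = (6 − 0)/7 = 6/7.
Right endpoints: 6/7, 12/7, 18/7, 24/7, 30/7, 36/7, 6.
f(6/7) ≈ 0.4244, f(12/7) ≈ 0.1801, f(18/7) ≈ 0.0764, f(24/7) ≈ 0.0324, f(30/7) ≈ 0.0138, f(36/7) ≈ 0.0058, f(6) ≈ 0.0025.
Sum = Δu · [f(6/7) + f(12/7) + f(18/7) + ...].
Sum ≈ 0.6303.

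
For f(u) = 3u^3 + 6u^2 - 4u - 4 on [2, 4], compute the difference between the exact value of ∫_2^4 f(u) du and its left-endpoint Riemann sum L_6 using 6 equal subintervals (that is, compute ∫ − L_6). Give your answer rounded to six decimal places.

37.444444

Exact integral: ∫_2^4 f(u) du = 260.
L_6 ≈ 222.55555556.
Error ≈ 260 − 222.55555556 ≈ 37.444444.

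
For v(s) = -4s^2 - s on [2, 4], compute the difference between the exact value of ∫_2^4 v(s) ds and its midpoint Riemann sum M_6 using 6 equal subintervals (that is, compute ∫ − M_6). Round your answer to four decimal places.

Exact integral: ∫_2^4 v(s) ds ≈ -80.666667.
M_6 ≈ -80.592593.
Error ≈ -80.666667 − (-80.592593) ≈ -0.0741.

-0.0741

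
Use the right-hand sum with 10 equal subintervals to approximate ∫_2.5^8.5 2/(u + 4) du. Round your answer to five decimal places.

1.26458

Δu = (8.5 − 2.5)/10 = 0.6.
Right endpoints: 3.1, 3.7, 4.3, 4.9, 5.5, 6.1, 6.7, 7.3, 7.9, 8.5.
f(3.1) = 20/71, f(3.7) = 20/77, f(4.3) = 20/83, f(4.9) = 20/89, f(5.5) = 4/19, f(6.1) = 20/101, f(6.7) = 20/107, f(7.3) = 20/113, f(7.9) = 20/119, f(8.5) = 0.16.
Sum = Δu · [f(3.1) + f(3.7) + f(4.3) + ...].
Sum ≈ 1.26458.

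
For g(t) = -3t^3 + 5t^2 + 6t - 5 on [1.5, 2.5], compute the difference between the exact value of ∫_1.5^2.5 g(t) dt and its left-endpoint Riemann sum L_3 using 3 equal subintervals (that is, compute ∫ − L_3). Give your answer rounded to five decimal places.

-1.55093

Exact integral: ∫_1.5^2.5 g(t) dt ≈ 1.9166667.
L_3 ≈ 3.4675926.
Error ≈ 1.9166667 − 3.4675926 ≈ -1.55093.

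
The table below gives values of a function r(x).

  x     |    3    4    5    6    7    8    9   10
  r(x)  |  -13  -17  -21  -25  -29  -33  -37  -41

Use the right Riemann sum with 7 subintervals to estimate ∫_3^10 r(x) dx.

Δx = 1.
Sum = 1·[(-17) + (-21) + (-25) + (-29) + (-33) + (-37) + (-41)] = -203.

-203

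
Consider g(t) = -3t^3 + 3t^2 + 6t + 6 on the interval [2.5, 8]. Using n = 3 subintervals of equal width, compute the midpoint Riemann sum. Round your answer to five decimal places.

Δt = (8 − 2.5)/3 = 11/6.
Midpoints: 41/12, 5.25, 85/12.
g(41/12) = -33485/576, g(5.25) = -313.921875, g(85/12) = -499489/576.
Sum = Δt · [g(41/12) + g(5.25) + g(85/12)].
Sum ≈ -2271.91059.

-2271.91059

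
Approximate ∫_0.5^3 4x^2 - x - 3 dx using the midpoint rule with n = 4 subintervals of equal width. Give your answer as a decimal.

Δx = (3 − 0.5)/4 = 0.625.
Midpoints: 0.8125, 1.4375, 2.0625, 2.6875.
f(0.8125) = -1.171875, f(1.4375) = 3.828125, f(2.0625) = 11.953125, f(2.6875) = 23.203125.
Sum = Δx · [f(0.8125) + f(1.4375) + f(2.0625) + f(2.6875)].
Sum = 23.6328125.

23.6328125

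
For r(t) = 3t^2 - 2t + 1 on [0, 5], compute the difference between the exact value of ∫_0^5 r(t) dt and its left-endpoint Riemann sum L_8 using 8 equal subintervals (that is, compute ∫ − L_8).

19.3359375

Exact integral: ∫_0^5 r(t) dt = 105.
L_8 = 85.6640625.
Error = 105 − 85.6640625 = 19.3359375.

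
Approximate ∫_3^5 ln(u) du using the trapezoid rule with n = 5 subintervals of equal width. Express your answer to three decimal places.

Δu = (5 − 3)/5 = 0.4.
f(3) ≈ 1.099, f(3.4) ≈ 1.224, f(3.8) ≈ 1.335, f(4.2) ≈ 1.435, f(4.6) ≈ 1.526, f(5) ≈ 1.609.
T_5 = (Δu/2)·[f(u_0) + 2f(u_1) + ... + 2f(u_{4}) + f(u_5)].
Sum ≈ 2.750.

2.750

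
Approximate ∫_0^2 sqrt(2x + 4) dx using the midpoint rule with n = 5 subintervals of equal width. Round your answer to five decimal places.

Δx = (2 − 0)/5 = 0.4.
Midpoints: 0.2, 0.6, 1, 1.4, 1.8.
f(0.2) ≈ 2.09762, f(0.6) ≈ 2.28035, f(1) ≈ 2.44949, f(1.4) ≈ 2.60768, f(1.8) ≈ 2.75681.
Sum = Δx · [f(0.2) + f(0.6) + f(1) + f(1.4) + f(1.8)].
Sum ≈ 4.87678.

4.87678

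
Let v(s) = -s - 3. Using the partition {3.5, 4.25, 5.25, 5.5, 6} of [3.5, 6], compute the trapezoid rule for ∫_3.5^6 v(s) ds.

Subinterval widths: 0.75, 1, 0.25, 0.5.
v(3.5) = -6.5, v(4.25) = -7.25, v(5.25) = -8.25, v(5.5) = -8.5, v(6) = -9.
On each subinterval the trapezoid contributes (Δs_i/2)·[v(s_{i-1}) + v(s_i)].
Sum = -19.375.

-19.375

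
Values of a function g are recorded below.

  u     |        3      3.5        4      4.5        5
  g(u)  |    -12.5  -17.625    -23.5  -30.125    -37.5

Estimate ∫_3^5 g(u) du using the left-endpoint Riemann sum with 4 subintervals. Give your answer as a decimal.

Δu = 0.5.
Sum = 0.5·[(-12.5) + (-17.625) + (-23.5) + (-30.125)] = -41.875.

-41.875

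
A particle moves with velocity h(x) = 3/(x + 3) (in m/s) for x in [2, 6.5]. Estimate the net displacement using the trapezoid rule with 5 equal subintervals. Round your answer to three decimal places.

Δx = (6.5 − 2)/5 = 0.9.
h(2) = 0.6, h(2.9) = 30/59, h(3.8) = 15/34, h(4.7) = 30/77, h(5.6) = 15/43, h(6.5) = 6/19.
T_5 = (Δx/2)·[h(x_0) + 2h(x_1) + ... + 2h(x_{4}) + h(x_5)].
Sum ≈ 1.931.

1.931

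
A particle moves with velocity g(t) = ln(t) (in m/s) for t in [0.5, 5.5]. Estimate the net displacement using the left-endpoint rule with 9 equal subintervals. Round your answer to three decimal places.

4.012

Δt = (5.5 − 0.5)/9 = 5/9.
Left endpoints: 0.5, 19/18, 29/18, 13/6, 49/18, 59/18, 23/6, 79/18, 89/18.
g(0.5) ≈ -0.693, g(19/18) ≈ 0.054, g(29/18) ≈ 0.477, g(13/6) ≈ 0.773, g(49/18) ≈ 1.001, g(59/18) ≈ 1.187, g(23/6) ≈ 1.344, g(79/18) ≈ 1.479, g(89/18) ≈ 1.598.
Sum = Δt · [g(0.5) + g(19/18) + g(29/18) + ...].
Sum ≈ 4.012.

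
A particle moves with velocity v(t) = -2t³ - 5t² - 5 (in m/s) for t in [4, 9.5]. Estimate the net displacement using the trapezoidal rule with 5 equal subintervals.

-5344.79

Δt = (9.5 − 4)/5 = 1.1.
v(4) = -213, v(5.1) = -400.352, v(6.2) = -673.856, v(7.3) = -1049.484, v(8.4) = -1543.208, v(9.5) = -2171.
T_5 = (Δt/2)·[v(t_0) + 2v(t_1) + ... + 2v(t_{4}) + v(t_5)].
Sum = -5344.79.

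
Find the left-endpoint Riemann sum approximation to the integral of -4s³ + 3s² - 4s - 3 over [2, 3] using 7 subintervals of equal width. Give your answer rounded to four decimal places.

-54.4490

Δs = (3 − 2)/7 = 1/7.
Left endpoints: 2, 15/7, 16/7, 17/7, 18/7, 19/7, 20/7.
f(2) = -31, f(15/7) = -12744/343, f(16/7) = -15173/343, f(17/7) = -17944/343, f(18/7) = -21081/343, f(19/7) = -24608/343, f(20/7) = -28549/343.
Sum = Δs · [f(2) + f(15/7) + f(16/7) + ...].
Sum ≈ -54.4490.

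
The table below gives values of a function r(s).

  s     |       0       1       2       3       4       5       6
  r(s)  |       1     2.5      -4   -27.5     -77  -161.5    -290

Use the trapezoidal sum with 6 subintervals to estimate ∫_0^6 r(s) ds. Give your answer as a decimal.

-412

Δs = 1.
T_6 = (1/2)·[1 + 2·2.5 + 2·(-4) + 2·(-27.5) + 2·(-77) + 2·(-161.5) + (-290)] = -412.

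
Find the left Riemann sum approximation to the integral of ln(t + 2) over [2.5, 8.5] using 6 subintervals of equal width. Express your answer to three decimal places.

11.487

Δt = (8.5 − 2.5)/6 = 1.
Left endpoints: 2.5, 3.5, 4.5, 5.5, 6.5, 7.5.
f(2.5) ≈ 1.504, f(3.5) ≈ 1.705, f(4.5) ≈ 1.872, f(5.5) ≈ 2.015, f(6.5) ≈ 2.140, f(7.5) ≈ 2.251.
Sum = Δt · [f(2.5) + f(3.5) + f(4.5) + ...].
Sum ≈ 11.487.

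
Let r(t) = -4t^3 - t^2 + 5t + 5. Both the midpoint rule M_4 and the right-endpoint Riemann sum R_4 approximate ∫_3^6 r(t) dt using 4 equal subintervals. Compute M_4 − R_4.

M_4 = -1187.765625.
R_4 = -1498.96875.
M_4 − R_4 = 311.203125.

311.203125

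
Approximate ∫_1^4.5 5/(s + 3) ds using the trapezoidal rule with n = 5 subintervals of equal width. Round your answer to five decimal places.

Δs = (4.5 − 1)/5 = 0.7.
f(1) = 1.25, f(1.7) = 50/47, f(2.4) = 25/27, f(3.1) = 50/61, f(3.8) = 25/34, f(4.5) = 2/3.
T_5 = (Δs/2)·[f(s_0) + 2f(s_1) + ... + 2f(s_{4}) + f(s_5)].
Sum ≈ 3.15214.

3.15214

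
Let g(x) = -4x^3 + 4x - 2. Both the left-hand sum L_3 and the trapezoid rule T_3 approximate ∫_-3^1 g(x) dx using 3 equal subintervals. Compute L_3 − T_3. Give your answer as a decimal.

64

L_3 ≈ 134.222222.
T_3 ≈ 70.222222.
L_3 − T_3 = 64.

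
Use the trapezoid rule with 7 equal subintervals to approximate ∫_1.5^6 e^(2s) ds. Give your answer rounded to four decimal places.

92278.9802

Δs = (6 − 1.5)/7 = 9/14.
f(1.5) ≈ 20.0855, f(15/7) ≈ 72.6544, f(39/14) ≈ 262.8093, f(24/7) ≈ 950.6470, f(57/14) ≈ 3438.7288, f(33/7) ≈ 12438.7444, f(75/14) ≈ 44994.0579, f(6) ≈ 162754.7914.
T_7 = (Δs/2)·[f(s_0) + 2f(s_1) + ... + 2f(s_{6}) + f(s_7)].
Sum ≈ 92278.9802.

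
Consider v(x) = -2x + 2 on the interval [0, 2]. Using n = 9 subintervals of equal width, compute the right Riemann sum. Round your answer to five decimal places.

Δx = (2 − 0)/9 = 2/9.
Right endpoints: 2/9, 4/9, 2/3, 8/9, 10/9, 4/3, 14/9, 16/9, 2.
v(2/9) = 14/9, v(4/9) = 10/9, v(2/3) = 2/3, v(8/9) = 2/9, v(10/9) = -2/9, v(4/3) = -2/3, v(14/9) = -10/9, v(16/9) = -14/9, v(2) = -2.
Sum = Δx · [v(2/9) + v(4/9) + v(2/3) + ...].
Sum ≈ -0.44444.

-0.44444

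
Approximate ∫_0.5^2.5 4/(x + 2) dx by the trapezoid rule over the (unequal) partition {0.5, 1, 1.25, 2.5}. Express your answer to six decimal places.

2.378632

Subinterval widths: 0.5, 0.25, 1.25.
f(0.5) = 1.6, f(1) = 4/3, f(1.25) = 16/13, f(2.5) = 8/9.
On each subinterval the trapezoid contributes (Δx_i/2)·[f(x_{i-1}) + f(x_i)].
Sum ≈ 2.378632.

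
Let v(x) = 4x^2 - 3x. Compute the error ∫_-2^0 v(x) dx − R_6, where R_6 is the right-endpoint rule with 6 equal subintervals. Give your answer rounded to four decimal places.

3.5185

Exact integral: ∫_-2^0 v(x) dx ≈ 16.666667.
R_6 ≈ 13.148148.
Error ≈ 16.666667 − 13.148148 ≈ 3.5185.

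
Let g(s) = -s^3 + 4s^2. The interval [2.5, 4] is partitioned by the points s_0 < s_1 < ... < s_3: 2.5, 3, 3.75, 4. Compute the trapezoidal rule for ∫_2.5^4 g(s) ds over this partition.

9.7265625

Subinterval widths: 0.5, 0.75, 0.25.
g(2.5) = 9.375, g(3) = 9, g(3.75) = 3.515625, g(4) = 0.
On each subinterval the trapezoid contributes (Δs_i/2)·[g(s_{i-1}) + g(s_i)].
Sum = 9.7265625.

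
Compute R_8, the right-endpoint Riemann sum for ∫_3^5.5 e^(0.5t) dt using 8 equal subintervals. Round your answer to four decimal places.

Δt = (5.5 − 3)/8 = 0.3125.
Right endpoints: 3.3125, 3.625, 3.9375, 4.25, 4.5625, 4.875, 5.1875, 5.5.
f(3.3125) ≈ 5.2396, f(3.625) ≈ 6.1257, f(3.9375) ≈ 7.1617, f(4.25) ≈ 8.3729, f(4.5625) ≈ 9.7889, f(4.875) ≈ 11.4444, f(5.1875) ≈ 13.3799, f(5.5) ≈ 15.6426.
Sum = Δt · [f(3.3125) + f(3.625) + f(3.9375) + ...].
Sum ≈ 24.1112.

24.1112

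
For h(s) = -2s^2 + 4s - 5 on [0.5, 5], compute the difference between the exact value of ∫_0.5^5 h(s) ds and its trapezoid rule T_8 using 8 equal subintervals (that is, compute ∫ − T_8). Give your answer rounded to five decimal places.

0.47461

Exact integral: ∫_0.5^5 h(s) ds = -56.25.
T_8 ≈ -56.7246094.
Error ≈ -56.25 − (-56.7246094) ≈ 0.47461.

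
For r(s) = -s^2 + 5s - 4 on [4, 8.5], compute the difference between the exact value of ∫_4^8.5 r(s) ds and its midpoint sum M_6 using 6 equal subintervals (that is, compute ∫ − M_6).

-0.2109375

Exact integral: ∫_4^8.5 r(s) ds = -60.75.
M_6 = -60.5390625.
Error = -60.75 − (-60.5390625) = -0.2109375.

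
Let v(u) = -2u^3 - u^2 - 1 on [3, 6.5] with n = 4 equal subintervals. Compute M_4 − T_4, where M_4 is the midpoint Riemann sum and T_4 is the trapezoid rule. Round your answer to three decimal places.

19.763

M_4 ≈ -931.48535.
T_4 ≈ -951.24805.
M_4 − T_4 ≈ 19.763.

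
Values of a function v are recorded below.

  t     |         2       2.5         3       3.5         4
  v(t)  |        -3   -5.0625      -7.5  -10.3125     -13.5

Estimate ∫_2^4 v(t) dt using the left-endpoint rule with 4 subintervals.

Δt = 0.5.
Sum = 0.5·[(-3) + (-5.0625) + (-7.5) + (-10.3125)] = -12.9375.

-12.9375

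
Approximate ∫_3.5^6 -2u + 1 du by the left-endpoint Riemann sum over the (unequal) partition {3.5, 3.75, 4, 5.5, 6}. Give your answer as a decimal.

-18.625

Subinterval widths: 0.25, 0.25, 1.5, 0.5.
Left endpoints: 3.5, 3.75, 4, 5.5.
f(3.5) = -6, f(3.75) = -6.5, f(4) = -7, f(5.5) = -10.
Sum = Σ Δu_i · f(u_i).
Sum = -18.625.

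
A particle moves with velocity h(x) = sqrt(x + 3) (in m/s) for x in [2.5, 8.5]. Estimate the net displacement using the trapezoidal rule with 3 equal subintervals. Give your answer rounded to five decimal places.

17.37801

Δx = (8.5 − 2.5)/3 = 2.
h(2.5) ≈ 2.34521, h(4.5) ≈ 2.73861, h(6.5) ≈ 3.08221, h(8.5) ≈ 3.39116.
T_3 = (Δx/2)·[h(x_0) + 2h(x_1) + 2h(x_2) + h(x_3)].
Sum ≈ 17.37801.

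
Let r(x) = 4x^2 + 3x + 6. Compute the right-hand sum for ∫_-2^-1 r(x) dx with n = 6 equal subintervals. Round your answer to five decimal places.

Δx = (-1 − (-2))/6 = 1/6.
Right endpoints: -11/6, -5/3, -1.5, -4/3, -7/6, -1.
r(-11/6) = 251/18, r(-5/3) = 109/9, r(-1.5) = 10.5, r(-4/3) = 82/9, r(-7/6) = 143/18, r(-1) = 7.
Sum = Δx · [r(-11/6) + r(-5/3) + r(-1.5) + ...].
Sum ≈ 10.10185.

10.10185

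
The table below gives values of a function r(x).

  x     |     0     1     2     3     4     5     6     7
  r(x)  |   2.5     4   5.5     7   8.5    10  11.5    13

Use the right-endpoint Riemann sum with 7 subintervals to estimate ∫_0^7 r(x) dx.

59.5

Δx = 1.
Sum = 1·[4 + 5.5 + 7 + 8.5 + 10 + 11.5 + 13] = 59.5.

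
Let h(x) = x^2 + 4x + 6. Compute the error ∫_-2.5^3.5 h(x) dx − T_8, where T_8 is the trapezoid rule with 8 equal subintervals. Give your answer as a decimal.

Exact integral: ∫_-2.5^3.5 h(x) dx = 67.5.
T_8 = 68.0625.
Error = 67.5 − 68.0625 = -0.5625.

-0.5625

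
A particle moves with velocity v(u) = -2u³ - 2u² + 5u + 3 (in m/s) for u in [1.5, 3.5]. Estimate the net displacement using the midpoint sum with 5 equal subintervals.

-67.38

Δu = (3.5 − 1.5)/5 = 0.4.
Midpoints: 1.7, 2.1, 2.5, 2.9, 3.3.
v(1.7) = -4.106, v(2.1) = -13.842, v(2.5) = -28.25, v(2.9) = -48.098, v(3.3) = -74.154.
Sum = Δu · [v(1.7) + v(2.1) + v(2.5) + v(2.9) + v(3.3)].
Sum = -67.38.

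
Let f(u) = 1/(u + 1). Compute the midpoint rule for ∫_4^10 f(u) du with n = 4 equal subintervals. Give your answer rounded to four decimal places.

0.7855

Δu = (10 − 4)/4 = 1.5.
Midpoints: 4.75, 6.25, 7.75, 9.25.
f(4.75) = 4/23, f(6.25) = 4/29, f(7.75) = 4/35, f(9.25) = 4/41.
Sum = Δu · [f(4.75) + f(6.25) + f(7.75) + f(9.25)].
Sum ≈ 0.7855.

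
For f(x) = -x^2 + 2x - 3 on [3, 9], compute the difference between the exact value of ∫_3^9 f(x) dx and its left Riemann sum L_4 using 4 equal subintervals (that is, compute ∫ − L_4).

Exact integral: ∫_3^9 f(x) dx = -180.
L_4 = -137.25.
Error = -180 − (-137.25) = -42.75.

-42.75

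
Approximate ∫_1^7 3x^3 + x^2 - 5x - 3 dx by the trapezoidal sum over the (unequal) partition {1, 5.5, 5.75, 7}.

2254.55859375

Subinterval widths: 4.5, 0.25, 1.25.
f(1) = -4, f(5.5) = 498.875, f(5.75) = 571.640625, f(7) = 1040.
On each subinterval the trapezoid contributes (Δx_i/2)·[f(x_{i-1}) + f(x_i)].
Sum = 2254.55859375.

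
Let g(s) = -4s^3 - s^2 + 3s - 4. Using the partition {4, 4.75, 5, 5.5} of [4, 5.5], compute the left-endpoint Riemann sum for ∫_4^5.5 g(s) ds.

-565.25

Subinterval widths: 0.75, 0.25, 0.5.
Left endpoints: 4, 4.75, 5.
g(4) = -264, g(4.75) = -441, g(5) = -514.
Sum = Σ Δs_i · g(s_i).
Sum = -565.25.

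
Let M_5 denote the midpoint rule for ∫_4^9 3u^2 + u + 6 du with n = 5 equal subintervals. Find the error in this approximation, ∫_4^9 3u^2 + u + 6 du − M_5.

Exact integral: ∫_4^9 f(u) du = 727.5.
M_5 = 726.25.
Error = 727.5 − 726.25 = 1.25.

1.25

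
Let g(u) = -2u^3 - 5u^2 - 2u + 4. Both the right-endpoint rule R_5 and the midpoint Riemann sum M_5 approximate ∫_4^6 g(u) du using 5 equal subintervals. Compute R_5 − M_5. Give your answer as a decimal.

R_5 = -868.8.
M_5 = -784.4.
R_5 − M_5 = -84.4.

-84.4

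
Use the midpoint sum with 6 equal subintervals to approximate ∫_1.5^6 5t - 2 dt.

75.375

Δt = (6 − 1.5)/6 = 0.75.
Midpoints: 1.875, 2.625, 3.375, 4.125, 4.875, 5.625.
f(1.875) = 7.375, f(2.625) = 11.125, f(3.375) = 14.875, f(4.125) = 18.625, f(4.875) = 22.375, f(5.625) = 26.125.
Sum = Δt · [f(1.875) + f(2.625) + f(3.375) + ...].
Sum = 75.375.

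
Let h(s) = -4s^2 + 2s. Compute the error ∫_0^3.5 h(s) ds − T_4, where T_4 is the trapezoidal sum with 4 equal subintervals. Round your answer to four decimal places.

Exact integral: ∫_0^3.5 h(s) ds ≈ -44.916667.
T_4 = -46.703125.
Error ≈ -44.916667 − (-46.703125) ≈ 1.7865.

1.7865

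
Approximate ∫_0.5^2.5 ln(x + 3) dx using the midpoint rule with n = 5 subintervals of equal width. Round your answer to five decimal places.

Δx = (2.5 − 0.5)/5 = 0.4.
Midpoints: 0.7, 1.1, 1.5, 1.9, 2.3.
f(0.7) ≈ 1.30833, f(1.1) ≈ 1.41099, f(1.5) ≈ 1.50408, f(1.9) ≈ 1.58924, f(2.3) ≈ 1.66771.
Sum = Δx · [f(0.7) + f(1.1) + f(1.5) + f(1.9) + f(2.3)].
Sum ≈ 2.99214.

2.99214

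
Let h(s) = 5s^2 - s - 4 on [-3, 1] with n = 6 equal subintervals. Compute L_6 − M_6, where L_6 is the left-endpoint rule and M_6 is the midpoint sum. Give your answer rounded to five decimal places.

L_6 ≈ 50.8148148.
M_6 ≈ 33.9259259.
L_6 − M_6 ≈ 16.88889.

16.88889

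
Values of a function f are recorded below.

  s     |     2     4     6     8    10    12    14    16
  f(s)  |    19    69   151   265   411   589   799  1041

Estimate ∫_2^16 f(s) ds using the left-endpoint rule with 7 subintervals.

Δs = 2.
Sum = 2·[19 + 69 + 151 + 265 + 411 + 589 + 799] = 4606.

4606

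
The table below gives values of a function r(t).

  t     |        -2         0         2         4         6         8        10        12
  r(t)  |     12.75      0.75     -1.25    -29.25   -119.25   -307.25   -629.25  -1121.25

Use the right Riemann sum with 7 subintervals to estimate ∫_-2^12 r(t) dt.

Δt = 2.
Sum = 2·[0.75 + (-1.25) + (-29.25) + (-119.25) + (-307.25) + (-629.25) + (-1121.25)] = -4413.5.

-4413.5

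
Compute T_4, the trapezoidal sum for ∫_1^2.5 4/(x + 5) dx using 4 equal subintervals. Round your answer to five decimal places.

Δx = (2.5 − 1)/4 = 0.375.
f(1) = 2/3, f(1.375) = 32/51, f(1.75) = 16/27, f(2.125) = 32/57, f(2.5) = 8/15.
T_4 = (Δx/2)·[f(x_0) + 2f(x_1) + 2f(x_2) + 2f(x_3) + f(x_4)].
Sum ≈ 0.89304.

0.89304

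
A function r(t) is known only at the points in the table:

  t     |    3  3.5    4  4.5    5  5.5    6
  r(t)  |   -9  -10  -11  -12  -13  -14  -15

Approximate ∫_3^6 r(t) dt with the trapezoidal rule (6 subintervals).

-36

Δt = 0.5.
T_6 = (0.5/2)·[(-9) + 2·(-10) + 2·(-11) + 2·(-12) + 2·(-13) + 2·(-14) + (-15)] = -36.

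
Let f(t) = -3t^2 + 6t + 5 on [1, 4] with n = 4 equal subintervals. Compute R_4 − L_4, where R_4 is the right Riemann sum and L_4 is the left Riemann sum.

R_4 = -13.96875.
L_4 = 6.28125.
R_4 − L_4 = -20.25.

-20.25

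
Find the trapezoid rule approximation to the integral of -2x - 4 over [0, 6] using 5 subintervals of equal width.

-60

Δx = (6 − 0)/5 = 1.2.
f(0) = -4, f(1.2) = -6.4, f(2.4) = -8.8, f(3.6) = -11.2, f(4.8) = -13.6, f(6) = -16.
T_5 = (Δx/2)·[f(x_0) + 2f(x_1) + ... + 2f(x_{4}) + f(x_5)].
Sum = -60.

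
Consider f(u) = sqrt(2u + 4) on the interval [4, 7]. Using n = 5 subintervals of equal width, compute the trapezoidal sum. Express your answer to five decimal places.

11.59785

Δu = (7 − 4)/5 = 0.6.
f(4) ≈ 3.46410, f(4.6) ≈ 3.63318, f(5.2) ≈ 3.79473, f(5.8) ≈ 3.94968, f(6.4) ≈ 4.09878, f(7) ≈ 4.24264.
T_5 = (Δu/2)·[f(u_0) + 2f(u_1) + ... + 2f(u_{4}) + f(u_5)].
Sum ≈ 11.59785.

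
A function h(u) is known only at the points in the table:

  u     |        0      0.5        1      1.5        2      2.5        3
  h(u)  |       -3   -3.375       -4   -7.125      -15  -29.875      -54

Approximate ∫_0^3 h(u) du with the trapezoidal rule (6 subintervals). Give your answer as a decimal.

-43.9375

Δu = 0.5.
T_6 = (0.5/2)·[(-3) + 2·(-3.375) + 2·(-4) + 2·(-7.125) + 2·(-15) + 2·(-29.875) + (-54)] = -43.9375.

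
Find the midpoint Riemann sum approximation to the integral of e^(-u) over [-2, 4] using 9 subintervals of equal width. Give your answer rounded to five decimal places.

7.23599

Δu = (4 − (-2))/9 = 2/3.
Midpoints: -5/3, -1, -1/3, 1/3, 1, 5/3, 7/3, 3, 11/3.
f(-5/3) ≈ 5.29449, f(-1) ≈ 2.71828, f(-1/3) ≈ 1.39561, f(1/3) ≈ 0.71653, f(1) ≈ 0.36788, f(5/3) ≈ 0.18888, f(7/3) ≈ 0.09697, f(3) ≈ 0.04979, f(11/3) ≈ 0.02556.
Sum = Δu · [f(-5/3) + f(-1) + f(-1/3) + ...].
Sum ≈ 7.23599.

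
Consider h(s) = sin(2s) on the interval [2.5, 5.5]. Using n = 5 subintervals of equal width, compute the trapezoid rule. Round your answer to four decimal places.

Δs = (5.5 − 2.5)/5 = 0.6.
h(2.5) ≈ -0.9589, h(3.1) ≈ -0.0831, h(3.7) ≈ 0.8987, h(4.3) ≈ 0.7344, h(4.9) ≈ -0.3665, h(5.5) ≈ -1.0000.
T_5 = (Δs/2)·[h(s_0) + 2h(s_1) + ... + 2h(s_{4}) + h(s_5)].
Sum ≈ 0.1224.

0.1224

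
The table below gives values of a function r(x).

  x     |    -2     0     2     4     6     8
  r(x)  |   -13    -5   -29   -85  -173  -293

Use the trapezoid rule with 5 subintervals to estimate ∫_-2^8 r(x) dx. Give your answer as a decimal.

Δx = 2.
T_5 = (2/2)·[(-13) + 2·(-5) + 2·(-29) + 2·(-85) + 2·(-173) + (-293)] = -890.

-890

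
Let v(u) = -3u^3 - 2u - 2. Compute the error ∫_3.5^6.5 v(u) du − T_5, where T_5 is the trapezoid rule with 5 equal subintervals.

Exact integral: ∫_3.5^6.5 v(u) du = -1262.25.
T_5 = -1270.35.
Error = -1262.25 − (-1270.35) = 8.1.

8.1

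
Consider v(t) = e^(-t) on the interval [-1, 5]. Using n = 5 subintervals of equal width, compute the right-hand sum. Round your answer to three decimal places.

1.402

Δt = (5 − (-1))/5 = 1.2.
Right endpoints: 0.2, 1.4, 2.6, 3.8, 5.
v(0.2) ≈ 0.819, v(1.4) ≈ 0.247, v(2.6) ≈ 0.074, v(3.8) ≈ 0.022, v(5) ≈ 0.007.
Sum = Δt · [v(0.2) + v(1.4) + v(2.6) + v(3.8) + v(5)].
Sum ≈ 1.402.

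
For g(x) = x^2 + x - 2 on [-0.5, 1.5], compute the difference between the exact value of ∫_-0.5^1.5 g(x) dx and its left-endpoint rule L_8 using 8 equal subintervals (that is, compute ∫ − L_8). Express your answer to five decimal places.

0.47917

Exact integral: ∫_-0.5^1.5 g(x) dx ≈ -1.8333333.
L_8 = -2.3125.
Error ≈ -1.8333333 − (-2.3125) ≈ 0.47917.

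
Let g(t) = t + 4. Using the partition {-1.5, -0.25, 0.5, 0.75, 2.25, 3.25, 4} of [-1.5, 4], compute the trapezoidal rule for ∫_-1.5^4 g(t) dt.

Subinterval widths: 1.25, 0.75, 0.25, 1.5, 1, 0.75.
g(-1.5) = 2.5, g(-0.25) = 3.75, g(0.5) = 4.5, g(0.75) = 4.75, g(2.25) = 6.25, g(3.25) = 7.25, g(4) = 8.
On each subinterval the trapezoid contributes (Δt_i/2)·[g(t_{i-1}) + g(t_i)].
Sum = 28.875.

28.875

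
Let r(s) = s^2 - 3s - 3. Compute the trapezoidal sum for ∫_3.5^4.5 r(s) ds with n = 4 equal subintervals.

Δs = (4.5 − 3.5)/4 = 0.25.
r(3.5) = -1.25, r(3.75) = -0.1875, r(4) = 1, r(4.25) = 2.3125, r(4.5) = 3.75.
T_4 = (Δs/2)·[r(s_0) + 2r(s_1) + 2r(s_2) + 2r(s_3) + r(s_4)].
Sum = 1.09375.

1.09375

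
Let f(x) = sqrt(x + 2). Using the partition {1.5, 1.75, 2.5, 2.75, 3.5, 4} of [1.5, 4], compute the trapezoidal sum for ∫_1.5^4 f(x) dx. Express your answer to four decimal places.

5.4306

Subinterval widths: 0.25, 0.75, 0.25, 0.75, 0.5.
f(1.5) ≈ 1.8708, f(1.75) ≈ 1.9365, f(2.5) ≈ 2.1213, f(2.75) ≈ 2.1794, f(3.5) ≈ 2.3452, f(4) ≈ 2.4495.
On each subinterval the trapezoid contributes (Δx_i/2)·[f(x_{i-1}) + f(x_i)].
Sum ≈ 5.4306.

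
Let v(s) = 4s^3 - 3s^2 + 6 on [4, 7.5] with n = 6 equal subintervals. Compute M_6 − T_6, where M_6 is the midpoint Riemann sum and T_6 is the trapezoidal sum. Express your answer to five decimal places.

M_6 ≈ 2564.6371528.
T_6 ≈ 2584.2881944.
M_6 − T_6 ≈ -19.65104.

-19.65104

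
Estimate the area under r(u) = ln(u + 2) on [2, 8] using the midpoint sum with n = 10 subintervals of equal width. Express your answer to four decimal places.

11.4829

Δu = (8 − 2)/10 = 0.6.
Midpoints: 2.3, 2.9, 3.5, 4.1, 4.7, 5.3, 5.9, 6.5, 7.1, 7.7.
r(2.3) ≈ 1.4586, r(2.9) ≈ 1.5892, r(3.5) ≈ 1.7047, r(4.1) ≈ 1.8083, r(4.7) ≈ 1.9021, r(5.3) ≈ 1.9879, r(5.9) ≈ 2.0669, r(6.5) ≈ 2.1401, r(7.1) ≈ 2.2083, r(7.7) ≈ 2.2721.
Sum = Δu · [r(2.3) + r(2.9) + r(3.5) + ...].
Sum ≈ 11.4829.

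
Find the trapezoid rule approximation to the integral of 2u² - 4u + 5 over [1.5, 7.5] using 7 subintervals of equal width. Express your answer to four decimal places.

202.4694

Δu = (7.5 − 1.5)/7 = 6/7.
f(1.5) = 3.5, f(33/14) = 655/98, f(45/14) = 1255/98, f(57/14) = 2143/98, f(69/14) = 3319/98, f(81/14) = 4783/98, f(93/14) = 6535/98, f(7.5) = 87.5.
T_7 = (Δu/2)·[f(u_0) + 2f(u_1) + ... + 2f(u_{6}) + f(u_7)].
Sum ≈ 202.4694.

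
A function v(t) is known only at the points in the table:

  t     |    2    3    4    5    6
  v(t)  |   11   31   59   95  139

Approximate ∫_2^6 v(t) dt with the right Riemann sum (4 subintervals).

Δt = 1.
Sum = 1·[31 + 59 + 95 + 139] = 324.

324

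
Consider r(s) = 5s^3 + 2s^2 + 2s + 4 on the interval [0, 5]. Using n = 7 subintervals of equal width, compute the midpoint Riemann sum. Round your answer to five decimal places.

Δs = (5 − 0)/7 = 5/7.
Midpoints: 5/14, 15/14, 25/14, 2.5, 45/14, 55/14, 65/14.
r(5/14) = 14261/2744, r(15/14) = 40031/2744, r(25/14) = 116401/2744, r(2.5) = 99.625, r(45/14) = 540941/2744, r(55/14) = 949111/2744, r(65/14) = 1527881/2744.
Sum = Δs · [r(5/14) + r(15/14) + r(25/14) + ...].
Sum ≈ 901.18622.

901.18622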